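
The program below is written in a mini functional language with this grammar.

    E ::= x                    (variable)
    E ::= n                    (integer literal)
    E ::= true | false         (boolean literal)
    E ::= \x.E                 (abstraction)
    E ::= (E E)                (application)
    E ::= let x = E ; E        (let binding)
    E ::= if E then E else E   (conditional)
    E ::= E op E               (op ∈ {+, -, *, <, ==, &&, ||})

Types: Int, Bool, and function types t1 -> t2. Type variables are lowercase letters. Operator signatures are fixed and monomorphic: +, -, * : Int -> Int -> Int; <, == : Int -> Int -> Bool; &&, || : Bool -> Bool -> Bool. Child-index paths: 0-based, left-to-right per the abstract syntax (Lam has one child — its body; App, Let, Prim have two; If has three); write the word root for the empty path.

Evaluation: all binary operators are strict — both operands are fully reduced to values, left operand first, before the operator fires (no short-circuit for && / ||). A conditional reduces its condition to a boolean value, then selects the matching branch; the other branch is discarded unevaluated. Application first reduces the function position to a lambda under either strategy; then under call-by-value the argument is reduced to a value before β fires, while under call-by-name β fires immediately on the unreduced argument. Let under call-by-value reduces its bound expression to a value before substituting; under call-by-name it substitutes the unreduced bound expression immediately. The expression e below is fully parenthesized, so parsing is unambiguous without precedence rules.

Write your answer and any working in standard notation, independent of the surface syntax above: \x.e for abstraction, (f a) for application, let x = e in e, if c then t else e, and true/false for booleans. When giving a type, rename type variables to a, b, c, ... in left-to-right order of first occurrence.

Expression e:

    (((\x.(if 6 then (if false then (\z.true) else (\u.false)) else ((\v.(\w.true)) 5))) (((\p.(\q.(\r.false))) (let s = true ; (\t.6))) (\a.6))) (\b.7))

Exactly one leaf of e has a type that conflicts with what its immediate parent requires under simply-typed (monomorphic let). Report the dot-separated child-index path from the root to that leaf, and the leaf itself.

Answer: 0.0.0.0 : 6

Trace:
  unify Int ~ Bool
  FAIL: mismatch Int ~ Bool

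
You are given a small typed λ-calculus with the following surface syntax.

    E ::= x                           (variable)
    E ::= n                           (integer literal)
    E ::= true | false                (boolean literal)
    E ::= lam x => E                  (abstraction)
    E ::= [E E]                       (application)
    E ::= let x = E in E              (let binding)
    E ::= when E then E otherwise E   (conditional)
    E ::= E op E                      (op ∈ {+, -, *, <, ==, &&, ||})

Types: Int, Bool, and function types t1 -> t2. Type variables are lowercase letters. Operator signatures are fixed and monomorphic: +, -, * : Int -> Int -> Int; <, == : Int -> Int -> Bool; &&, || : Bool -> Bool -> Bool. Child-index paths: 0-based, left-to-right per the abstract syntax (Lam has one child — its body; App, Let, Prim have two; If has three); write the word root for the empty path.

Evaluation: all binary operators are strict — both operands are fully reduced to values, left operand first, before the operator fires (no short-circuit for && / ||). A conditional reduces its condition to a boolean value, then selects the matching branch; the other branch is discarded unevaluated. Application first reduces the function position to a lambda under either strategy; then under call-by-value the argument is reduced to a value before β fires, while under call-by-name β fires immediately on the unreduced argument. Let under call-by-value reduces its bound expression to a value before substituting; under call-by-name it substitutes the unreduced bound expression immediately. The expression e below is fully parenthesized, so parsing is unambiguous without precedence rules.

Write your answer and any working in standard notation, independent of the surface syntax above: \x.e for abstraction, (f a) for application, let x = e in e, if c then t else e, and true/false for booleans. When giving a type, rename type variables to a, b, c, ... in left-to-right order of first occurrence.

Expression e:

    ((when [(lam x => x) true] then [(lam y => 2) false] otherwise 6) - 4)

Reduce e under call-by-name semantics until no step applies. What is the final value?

Answer: -2

Derivation:
step 0: ((if ((\x.x) true) then ((\y.2) false) else 6) - 4)
step 1: [beta@0.0] ((if true then ((\y.2) false) else 6) - 4)
step 2: [if@0] (((\y.2) false) - 4)
step 3: [beta@0] (2 - 4)
step 4: [delta@root] -2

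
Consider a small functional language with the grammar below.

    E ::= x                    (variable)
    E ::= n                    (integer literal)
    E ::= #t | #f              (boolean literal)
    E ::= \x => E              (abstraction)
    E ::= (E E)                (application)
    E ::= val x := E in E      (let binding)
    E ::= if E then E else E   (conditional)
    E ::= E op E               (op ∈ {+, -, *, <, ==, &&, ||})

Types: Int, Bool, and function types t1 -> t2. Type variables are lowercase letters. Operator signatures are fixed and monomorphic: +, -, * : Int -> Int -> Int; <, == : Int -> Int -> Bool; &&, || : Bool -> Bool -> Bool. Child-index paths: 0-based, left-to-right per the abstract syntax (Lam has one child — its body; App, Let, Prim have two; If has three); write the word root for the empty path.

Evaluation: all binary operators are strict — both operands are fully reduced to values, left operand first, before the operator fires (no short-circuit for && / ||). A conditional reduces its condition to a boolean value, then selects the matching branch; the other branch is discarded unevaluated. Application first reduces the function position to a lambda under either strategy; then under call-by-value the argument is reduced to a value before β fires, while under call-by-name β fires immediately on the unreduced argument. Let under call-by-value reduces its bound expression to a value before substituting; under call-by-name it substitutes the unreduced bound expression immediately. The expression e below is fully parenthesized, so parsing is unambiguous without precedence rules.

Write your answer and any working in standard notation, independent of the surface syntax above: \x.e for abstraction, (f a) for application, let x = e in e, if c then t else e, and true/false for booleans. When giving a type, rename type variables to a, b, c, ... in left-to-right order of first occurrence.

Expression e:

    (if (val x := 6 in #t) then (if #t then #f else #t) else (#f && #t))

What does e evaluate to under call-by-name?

Answer: false

Trace:
step 0: (if (let x = 6 in true) then (if true then false else true) else (false && true))
step 1: [let@0] (if true then (if true then false else true) else (false && true))
step 2: [if@root] (if true then false else true)
step 3: [if@root] false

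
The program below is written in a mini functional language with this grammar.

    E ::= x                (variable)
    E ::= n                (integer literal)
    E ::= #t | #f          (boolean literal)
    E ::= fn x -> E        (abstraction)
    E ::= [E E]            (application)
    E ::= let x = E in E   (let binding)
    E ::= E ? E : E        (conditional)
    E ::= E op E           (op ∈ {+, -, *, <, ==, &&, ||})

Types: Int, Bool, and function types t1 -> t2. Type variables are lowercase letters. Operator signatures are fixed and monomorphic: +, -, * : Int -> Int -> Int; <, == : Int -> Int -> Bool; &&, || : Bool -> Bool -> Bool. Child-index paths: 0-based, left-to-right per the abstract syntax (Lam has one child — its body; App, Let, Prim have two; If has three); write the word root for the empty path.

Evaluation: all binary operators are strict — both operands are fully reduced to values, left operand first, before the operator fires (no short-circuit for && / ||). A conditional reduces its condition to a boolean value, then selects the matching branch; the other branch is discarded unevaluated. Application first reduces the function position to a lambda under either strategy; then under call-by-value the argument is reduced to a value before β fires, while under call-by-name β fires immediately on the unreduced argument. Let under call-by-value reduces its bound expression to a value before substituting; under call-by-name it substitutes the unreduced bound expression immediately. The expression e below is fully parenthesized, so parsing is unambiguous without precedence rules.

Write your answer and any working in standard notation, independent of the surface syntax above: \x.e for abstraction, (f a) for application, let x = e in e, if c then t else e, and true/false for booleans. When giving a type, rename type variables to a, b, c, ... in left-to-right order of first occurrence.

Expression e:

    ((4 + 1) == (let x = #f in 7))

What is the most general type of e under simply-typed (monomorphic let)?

Working:
  unify Int ~ Int
  unify Int ~ Int
  unify Int ~ Int
let x : Bool
  unify Int ~ Int

Answer: Bool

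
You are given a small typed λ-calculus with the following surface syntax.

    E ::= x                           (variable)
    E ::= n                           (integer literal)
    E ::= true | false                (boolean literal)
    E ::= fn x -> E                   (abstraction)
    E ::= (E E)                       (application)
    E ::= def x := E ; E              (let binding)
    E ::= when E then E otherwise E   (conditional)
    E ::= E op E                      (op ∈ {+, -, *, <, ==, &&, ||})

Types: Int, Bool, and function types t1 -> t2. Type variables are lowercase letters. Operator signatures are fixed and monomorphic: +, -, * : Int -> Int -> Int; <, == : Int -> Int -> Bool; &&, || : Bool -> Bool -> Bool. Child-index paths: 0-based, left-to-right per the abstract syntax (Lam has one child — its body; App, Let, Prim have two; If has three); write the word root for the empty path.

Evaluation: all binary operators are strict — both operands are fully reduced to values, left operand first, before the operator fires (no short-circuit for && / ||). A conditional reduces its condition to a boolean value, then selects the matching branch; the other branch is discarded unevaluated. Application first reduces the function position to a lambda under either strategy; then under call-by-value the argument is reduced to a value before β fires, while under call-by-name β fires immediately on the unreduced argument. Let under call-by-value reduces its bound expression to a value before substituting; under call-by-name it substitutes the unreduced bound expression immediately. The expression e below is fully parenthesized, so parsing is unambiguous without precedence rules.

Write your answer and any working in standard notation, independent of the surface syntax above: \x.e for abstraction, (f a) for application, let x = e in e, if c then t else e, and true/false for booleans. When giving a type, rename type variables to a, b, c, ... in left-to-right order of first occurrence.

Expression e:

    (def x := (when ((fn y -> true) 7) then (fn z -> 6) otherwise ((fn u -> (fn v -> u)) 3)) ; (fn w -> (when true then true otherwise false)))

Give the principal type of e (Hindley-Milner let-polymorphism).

Derivation:
\y._ : a -> Bool
  unify a -> Bool ~ Int -> b
  unify a ~ Int
  unify Bool ~ b
_ _ : Bool
  unify Bool ~ Bool
\z._ : c -> Int
u : d
\v._ : e -> d
\u._ : d -> e -> d
  unify d -> e -> d ~ Int -> f
  unify d ~ Int
  unify e -> Int ~ f
_ _ : e -> Int
  unify c -> Int ~ e -> Int
  unify c ~ e
  unify Int ~ Int
let x : forall. e -> Int
  unify Bool ~ Bool
  unify Bool ~ Bool
\w._ : g -> Bool

Answer: a -> Bool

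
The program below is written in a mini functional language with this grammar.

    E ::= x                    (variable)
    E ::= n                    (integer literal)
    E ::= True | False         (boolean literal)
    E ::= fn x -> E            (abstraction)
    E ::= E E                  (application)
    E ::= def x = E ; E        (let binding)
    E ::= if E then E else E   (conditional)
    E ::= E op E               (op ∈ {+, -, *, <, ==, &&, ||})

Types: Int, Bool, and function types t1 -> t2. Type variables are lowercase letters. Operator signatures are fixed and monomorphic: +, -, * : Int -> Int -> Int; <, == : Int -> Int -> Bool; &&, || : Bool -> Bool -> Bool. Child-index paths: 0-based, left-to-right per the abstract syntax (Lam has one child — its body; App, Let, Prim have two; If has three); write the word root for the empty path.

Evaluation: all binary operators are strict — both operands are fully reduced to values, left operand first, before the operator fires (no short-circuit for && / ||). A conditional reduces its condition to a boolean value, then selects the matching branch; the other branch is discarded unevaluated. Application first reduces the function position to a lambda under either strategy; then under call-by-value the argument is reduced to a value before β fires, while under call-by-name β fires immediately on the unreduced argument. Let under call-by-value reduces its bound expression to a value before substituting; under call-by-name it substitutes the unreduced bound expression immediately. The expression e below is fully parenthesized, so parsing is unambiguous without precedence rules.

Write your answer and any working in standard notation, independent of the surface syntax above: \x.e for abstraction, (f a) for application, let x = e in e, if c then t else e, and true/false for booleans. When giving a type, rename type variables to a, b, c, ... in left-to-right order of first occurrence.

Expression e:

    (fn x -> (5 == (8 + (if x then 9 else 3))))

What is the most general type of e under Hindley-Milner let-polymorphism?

Answer: Bool -> Bool

Working:
  unify Int ~ Int
  unify Int ~ Int
x : a
  unify a ~ Bool
  unify Int ~ Int
  unify Int ~ Int
  unify Int ~ Int
\x._ : Bool -> Bool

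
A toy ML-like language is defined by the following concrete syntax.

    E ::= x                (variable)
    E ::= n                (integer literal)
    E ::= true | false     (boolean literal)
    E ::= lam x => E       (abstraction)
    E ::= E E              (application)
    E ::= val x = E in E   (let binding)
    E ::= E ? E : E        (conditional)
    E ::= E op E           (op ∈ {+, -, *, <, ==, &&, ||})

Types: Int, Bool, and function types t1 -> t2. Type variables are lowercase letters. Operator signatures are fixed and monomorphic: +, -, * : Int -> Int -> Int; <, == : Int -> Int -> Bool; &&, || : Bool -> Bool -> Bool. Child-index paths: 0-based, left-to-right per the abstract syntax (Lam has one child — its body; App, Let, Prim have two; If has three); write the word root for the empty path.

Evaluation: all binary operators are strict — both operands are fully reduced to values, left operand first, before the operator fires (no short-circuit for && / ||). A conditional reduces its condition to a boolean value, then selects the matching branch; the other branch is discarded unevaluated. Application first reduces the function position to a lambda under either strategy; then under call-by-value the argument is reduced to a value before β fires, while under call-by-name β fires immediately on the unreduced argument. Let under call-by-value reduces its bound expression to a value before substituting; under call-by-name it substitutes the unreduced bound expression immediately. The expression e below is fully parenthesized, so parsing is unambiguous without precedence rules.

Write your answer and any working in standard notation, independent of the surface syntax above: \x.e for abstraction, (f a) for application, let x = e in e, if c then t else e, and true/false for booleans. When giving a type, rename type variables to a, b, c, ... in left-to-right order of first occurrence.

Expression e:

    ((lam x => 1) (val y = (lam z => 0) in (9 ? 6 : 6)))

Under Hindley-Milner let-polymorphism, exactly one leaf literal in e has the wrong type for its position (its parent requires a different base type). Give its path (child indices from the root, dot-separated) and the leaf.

Answer: 1.1.0 : 9

Derivation:
\x._ : a -> Int
\z._ : b -> Int
let y : forall. b -> Int
  unify Int ~ Bool
  FAIL: mismatch Int ~ Bool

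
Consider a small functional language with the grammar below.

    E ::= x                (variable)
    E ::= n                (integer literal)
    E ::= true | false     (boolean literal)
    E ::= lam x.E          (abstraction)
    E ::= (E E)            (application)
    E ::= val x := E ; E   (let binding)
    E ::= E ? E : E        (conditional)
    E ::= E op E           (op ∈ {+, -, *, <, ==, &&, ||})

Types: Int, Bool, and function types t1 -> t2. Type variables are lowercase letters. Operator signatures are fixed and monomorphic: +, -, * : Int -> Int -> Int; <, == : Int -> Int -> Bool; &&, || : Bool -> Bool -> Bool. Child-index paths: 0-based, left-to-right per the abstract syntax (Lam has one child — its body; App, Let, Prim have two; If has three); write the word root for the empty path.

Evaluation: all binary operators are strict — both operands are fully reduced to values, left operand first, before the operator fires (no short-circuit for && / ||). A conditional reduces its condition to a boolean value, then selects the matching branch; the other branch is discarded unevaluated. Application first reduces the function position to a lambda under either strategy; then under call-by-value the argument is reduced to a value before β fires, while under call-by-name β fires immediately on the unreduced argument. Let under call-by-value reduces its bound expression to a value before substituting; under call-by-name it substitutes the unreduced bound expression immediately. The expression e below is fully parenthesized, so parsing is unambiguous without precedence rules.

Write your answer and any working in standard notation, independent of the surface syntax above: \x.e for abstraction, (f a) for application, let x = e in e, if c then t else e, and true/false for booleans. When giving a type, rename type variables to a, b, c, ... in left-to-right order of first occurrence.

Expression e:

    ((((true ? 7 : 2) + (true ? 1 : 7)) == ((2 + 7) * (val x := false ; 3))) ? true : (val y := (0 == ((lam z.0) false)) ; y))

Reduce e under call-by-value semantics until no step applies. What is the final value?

Answer: true

Derivation:
step 0: (if (((if true then 7 else 2) + (if true then 1 else 7)) == ((2 + 7) * (let x = false in 3))) then true else (let y = (0 == ((\z.0) false)) in y))
step 1: [if@0.0.0] (if ((7 + (if true then 1 else 7)) == ((2 + 7) * (let x = false in 3))) then true else (let y = (0 == ((\z.0) false)) in y))
step 2: [if@0.0.1] (if ((7 + 1) == ((2 + 7) * (let x = false in 3))) then true else (let y = (0 == ((\z.0) false)) in y))
step 3: [delta@0.0] (if (8 == ((2 + 7) * (let x = false in 3))) then true else (let y = (0 == ((\z.0) false)) in y))
step 4: [delta@0.1.0] (if (8 == (9 * (let x = false in 3))) then true else (let y = (0 == ((\z.0) false)) in y))
step 5: [let@0.1.1] (if (8 == (9 * 3)) then true else (let y = (0 == ((\z.0) false)) in y))
step 6: [delta@0.1] (if (8 == 27) then true else (let y = (0 == ((\z.0) false)) in y))
step 7: [delta@0] (if false then true else (let y = (0 == ((\z.0) false)) in y))
step 8: [if@root] (let y = (0 == ((\z.0) false)) in y)
step 9: [beta@0.1] (let y = (0 == 0) in y)
step 10: [delta@0] (let y = true in y)
step 11: [let@root] true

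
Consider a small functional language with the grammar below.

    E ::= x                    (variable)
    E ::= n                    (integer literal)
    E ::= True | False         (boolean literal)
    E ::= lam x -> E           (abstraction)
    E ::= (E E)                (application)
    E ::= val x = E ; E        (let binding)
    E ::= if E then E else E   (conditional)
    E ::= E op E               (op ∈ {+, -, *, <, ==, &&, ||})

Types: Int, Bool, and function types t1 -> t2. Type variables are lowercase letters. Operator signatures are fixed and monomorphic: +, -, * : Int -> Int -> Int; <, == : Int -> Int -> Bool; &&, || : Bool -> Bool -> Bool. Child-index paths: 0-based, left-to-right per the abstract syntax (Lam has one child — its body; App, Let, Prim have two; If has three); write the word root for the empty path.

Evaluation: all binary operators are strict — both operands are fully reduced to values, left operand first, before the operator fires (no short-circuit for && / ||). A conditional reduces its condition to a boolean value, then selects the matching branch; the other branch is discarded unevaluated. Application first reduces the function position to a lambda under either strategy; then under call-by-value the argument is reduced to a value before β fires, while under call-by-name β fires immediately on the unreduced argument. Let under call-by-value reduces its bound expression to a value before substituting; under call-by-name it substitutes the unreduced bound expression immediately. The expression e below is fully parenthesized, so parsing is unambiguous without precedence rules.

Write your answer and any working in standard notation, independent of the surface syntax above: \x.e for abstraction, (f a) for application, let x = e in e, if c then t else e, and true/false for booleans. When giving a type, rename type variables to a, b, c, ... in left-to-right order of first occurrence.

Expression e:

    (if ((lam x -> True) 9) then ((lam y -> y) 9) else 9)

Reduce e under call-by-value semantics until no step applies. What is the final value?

Working:
step 0: (if ((\x.true) 9) then ((\y.y) 9) else 9)
step 1: [beta@0] (if true then ((\y.y) 9) else 9)
step 2: [if@root] ((\y.y) 9)
step 3: [beta@root] 9

Answer: 9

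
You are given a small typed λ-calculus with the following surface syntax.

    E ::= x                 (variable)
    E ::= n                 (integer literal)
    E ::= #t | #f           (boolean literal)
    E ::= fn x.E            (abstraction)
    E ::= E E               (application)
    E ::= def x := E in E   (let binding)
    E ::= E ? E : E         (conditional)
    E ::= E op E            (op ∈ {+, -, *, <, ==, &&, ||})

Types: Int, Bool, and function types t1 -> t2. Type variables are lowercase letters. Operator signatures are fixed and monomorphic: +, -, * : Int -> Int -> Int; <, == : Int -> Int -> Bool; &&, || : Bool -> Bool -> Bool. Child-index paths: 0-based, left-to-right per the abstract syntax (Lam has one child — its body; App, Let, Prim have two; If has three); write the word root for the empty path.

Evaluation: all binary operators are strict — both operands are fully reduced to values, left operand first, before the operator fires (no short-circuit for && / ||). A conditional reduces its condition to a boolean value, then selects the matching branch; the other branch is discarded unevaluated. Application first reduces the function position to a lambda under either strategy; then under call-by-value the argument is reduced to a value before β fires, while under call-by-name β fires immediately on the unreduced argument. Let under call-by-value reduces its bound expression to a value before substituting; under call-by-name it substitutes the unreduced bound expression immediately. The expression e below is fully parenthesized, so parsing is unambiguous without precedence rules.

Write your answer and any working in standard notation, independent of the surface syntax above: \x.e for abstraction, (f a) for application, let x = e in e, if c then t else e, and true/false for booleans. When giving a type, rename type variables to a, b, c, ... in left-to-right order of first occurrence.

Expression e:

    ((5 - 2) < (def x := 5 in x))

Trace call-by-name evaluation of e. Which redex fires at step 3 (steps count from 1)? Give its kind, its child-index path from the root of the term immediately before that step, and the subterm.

Derivation:
step 0: ((5 - 2) < (let x = 5 in x))
step 1: [delta@0] (3 < (let x = 5 in x))
step 2: [let@1] (3 < 5)
step 3: [delta@root] true

Answer: delta at root : (3 < 5)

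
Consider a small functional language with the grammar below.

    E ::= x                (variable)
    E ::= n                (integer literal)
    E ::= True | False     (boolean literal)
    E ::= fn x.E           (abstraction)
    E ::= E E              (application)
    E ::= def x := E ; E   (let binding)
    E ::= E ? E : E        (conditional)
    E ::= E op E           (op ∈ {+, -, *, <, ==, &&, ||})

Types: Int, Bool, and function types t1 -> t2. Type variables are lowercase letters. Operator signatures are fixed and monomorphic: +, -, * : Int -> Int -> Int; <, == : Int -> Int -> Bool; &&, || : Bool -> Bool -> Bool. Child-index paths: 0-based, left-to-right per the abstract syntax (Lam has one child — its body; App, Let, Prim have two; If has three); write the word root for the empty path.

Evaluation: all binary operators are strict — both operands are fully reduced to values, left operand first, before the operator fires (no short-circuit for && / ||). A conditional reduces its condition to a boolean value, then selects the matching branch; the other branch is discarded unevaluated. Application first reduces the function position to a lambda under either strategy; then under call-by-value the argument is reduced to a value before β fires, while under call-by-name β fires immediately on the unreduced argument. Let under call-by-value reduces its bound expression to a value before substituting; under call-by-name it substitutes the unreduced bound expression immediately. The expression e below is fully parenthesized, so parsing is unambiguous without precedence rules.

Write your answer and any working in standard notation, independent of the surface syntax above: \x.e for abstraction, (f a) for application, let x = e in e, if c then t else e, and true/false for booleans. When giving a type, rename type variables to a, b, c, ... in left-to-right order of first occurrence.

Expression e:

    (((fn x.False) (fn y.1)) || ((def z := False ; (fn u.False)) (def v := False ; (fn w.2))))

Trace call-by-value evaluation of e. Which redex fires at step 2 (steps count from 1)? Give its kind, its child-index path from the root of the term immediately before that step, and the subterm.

Answer: let at 1.0 : (let z = false in (\u.false))

Trace:
step 0: (((\x.false) (\y.1)) || ((let z = false in (\u.false)) (let v = false in (\w.2))))
step 1: [beta@0] (false || ((let z = false in (\u.false)) (let v = false in (\w.2))))
step 2: [let@1.0] (false || ((\u.false) (let v = false in (\w.2))))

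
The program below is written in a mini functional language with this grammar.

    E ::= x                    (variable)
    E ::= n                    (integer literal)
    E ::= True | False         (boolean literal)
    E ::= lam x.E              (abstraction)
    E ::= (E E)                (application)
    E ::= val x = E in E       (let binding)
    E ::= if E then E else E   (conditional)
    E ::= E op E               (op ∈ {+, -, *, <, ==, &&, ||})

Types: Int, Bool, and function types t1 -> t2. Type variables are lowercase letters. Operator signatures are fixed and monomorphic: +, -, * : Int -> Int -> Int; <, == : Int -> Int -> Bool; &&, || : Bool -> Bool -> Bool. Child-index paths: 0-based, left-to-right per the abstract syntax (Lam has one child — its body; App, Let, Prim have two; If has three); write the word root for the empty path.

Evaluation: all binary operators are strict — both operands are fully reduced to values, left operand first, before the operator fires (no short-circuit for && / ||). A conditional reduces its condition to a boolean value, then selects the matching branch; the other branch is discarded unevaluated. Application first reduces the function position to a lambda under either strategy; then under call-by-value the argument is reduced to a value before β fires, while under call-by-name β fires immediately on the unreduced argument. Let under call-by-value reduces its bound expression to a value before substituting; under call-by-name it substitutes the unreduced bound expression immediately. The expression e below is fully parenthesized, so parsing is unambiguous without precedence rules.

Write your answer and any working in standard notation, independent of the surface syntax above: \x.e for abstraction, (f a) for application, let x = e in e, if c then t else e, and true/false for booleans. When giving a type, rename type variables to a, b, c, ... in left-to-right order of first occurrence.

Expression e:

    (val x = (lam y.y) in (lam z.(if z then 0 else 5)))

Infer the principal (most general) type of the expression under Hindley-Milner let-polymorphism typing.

Answer: Bool -> Int

Trace:
y : a
\y._ : a -> a
let x : forall. a -> a
z : b
  unify b ~ Bool
  unify Int ~ Int
\z._ : Bool -> Int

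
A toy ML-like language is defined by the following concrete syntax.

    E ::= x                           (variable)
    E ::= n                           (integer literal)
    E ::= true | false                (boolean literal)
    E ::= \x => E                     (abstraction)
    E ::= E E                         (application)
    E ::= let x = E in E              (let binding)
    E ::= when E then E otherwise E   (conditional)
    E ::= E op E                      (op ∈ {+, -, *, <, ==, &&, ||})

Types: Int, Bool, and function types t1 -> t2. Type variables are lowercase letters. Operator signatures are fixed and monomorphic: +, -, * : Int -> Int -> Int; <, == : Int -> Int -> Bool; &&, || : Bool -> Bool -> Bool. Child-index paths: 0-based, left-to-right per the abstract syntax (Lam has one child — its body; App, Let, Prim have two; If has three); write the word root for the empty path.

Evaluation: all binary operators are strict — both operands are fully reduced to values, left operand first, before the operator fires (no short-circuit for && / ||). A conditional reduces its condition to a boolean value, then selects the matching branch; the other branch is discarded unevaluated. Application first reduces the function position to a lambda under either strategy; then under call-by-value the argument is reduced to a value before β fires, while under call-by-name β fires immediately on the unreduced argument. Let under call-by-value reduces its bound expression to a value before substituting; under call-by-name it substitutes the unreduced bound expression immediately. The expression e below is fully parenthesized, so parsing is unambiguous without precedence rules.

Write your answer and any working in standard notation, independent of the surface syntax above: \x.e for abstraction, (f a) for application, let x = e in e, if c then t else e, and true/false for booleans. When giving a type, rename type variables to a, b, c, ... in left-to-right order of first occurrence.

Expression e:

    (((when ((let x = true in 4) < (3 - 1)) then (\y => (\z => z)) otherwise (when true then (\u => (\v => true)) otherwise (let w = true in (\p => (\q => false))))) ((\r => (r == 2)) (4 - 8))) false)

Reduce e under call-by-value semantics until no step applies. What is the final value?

Answer: true

Working:
step 0: (((if ((let x = true in 4) < (3 - 1)) then (\y.(\z.z)) else (if true then (\u.(\v.true)) else (let w = true in (\p.(\q.false))))) ((\r.(r == 2)) (4 - 8))) false)
step 1: [let@0.0.0.0] (((if (4 < (3 - 1)) then (\y.(\z.z)) else (if true then (\u.(\v.true)) else (let w = true in (\p.(\q.false))))) ((\r.(r == 2)) (4 - 8))) false)
step 2: [delta@0.0.0.1] (((if (4 < 2) then (\y.(\z.z)) else (if true then (\u.(\v.true)) else (let w = true in (\p.(\q.false))))) ((\r.(r == 2)) (4 - 8))) false)
step 3: [delta@0.0.0] (((if false then (\y.(\z.z)) else (if true then (\u.(\v.true)) else (let w = true in (\p.(\q.false))))) ((\r.(r == 2)) (4 - 8))) false)
step 4: [if@0.0] (((if true then (\u.(\v.true)) else (let w = true in (\p.(\q.false)))) ((\r.(r == 2)) (4 - 8))) false)
step 5: [if@0.0] (((\u.(\v.true)) ((\r.(r == 2)) (4 - 8))) false)
step 6: [delta@0.1.1] (((\u.(\v.true)) ((\r.(r == 2)) -4)) false)
step 7: [beta@0.1] (((\u.(\v.true)) (-4 == 2)) false)
step 8: [delta@0.1] (((\u.(\v.true)) false) false)
step 9: [beta@0] ((\v.true) false)
step 10: [beta@root] true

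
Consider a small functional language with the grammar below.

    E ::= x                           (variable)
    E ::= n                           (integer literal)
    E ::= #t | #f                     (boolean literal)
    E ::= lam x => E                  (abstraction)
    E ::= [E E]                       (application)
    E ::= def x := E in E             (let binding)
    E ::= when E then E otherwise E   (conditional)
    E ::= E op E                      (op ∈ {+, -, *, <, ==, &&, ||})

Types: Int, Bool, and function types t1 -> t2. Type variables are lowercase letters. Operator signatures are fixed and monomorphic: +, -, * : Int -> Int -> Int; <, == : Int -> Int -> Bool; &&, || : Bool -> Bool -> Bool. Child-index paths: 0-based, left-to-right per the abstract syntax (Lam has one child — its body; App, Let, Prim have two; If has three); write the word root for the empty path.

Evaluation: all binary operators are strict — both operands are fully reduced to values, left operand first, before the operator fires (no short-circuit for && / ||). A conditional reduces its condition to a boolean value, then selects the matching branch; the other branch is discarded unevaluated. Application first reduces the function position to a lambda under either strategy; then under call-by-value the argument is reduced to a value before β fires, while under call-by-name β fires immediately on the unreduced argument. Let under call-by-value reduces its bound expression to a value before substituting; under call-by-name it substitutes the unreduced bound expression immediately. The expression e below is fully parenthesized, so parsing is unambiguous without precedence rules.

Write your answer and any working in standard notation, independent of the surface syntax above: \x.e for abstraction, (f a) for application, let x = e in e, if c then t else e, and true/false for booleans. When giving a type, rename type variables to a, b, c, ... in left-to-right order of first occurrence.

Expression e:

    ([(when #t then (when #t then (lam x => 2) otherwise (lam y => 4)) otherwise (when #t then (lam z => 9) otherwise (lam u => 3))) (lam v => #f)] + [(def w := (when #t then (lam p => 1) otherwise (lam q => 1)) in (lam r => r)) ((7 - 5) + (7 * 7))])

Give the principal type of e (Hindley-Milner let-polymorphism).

Working:
  unify Bool ~ Bool
  unify Bool ~ Bool
\x._ : a -> Int
\y._ : b -> Int
  unify a -> Int ~ b -> Int
  unify a ~ b
  unify Int ~ Int
  unify Bool ~ Bool
\z._ : c -> Int
\u._ : d -> Int
  unify c -> Int ~ d -> Int
  unify c ~ d
  unify Int ~ Int
  unify b -> Int ~ d -> Int
  unify b ~ d
  unify Int ~ Int
\v._ : e -> Bool
  unify d -> Int ~ (e -> Bool) -> f
  unify d ~ e -> Bool
  unify Int ~ f
_ _ : Int
  unify Int ~ Int
  unify Bool ~ Bool
\p._ : g -> Int
\q._ : h -> Int
  unify g -> Int ~ h -> Int
  unify g ~ h
  unify Int ~ Int
let w : forall. h -> Int
r : i
\r._ : i -> i
  unify Int ~ Int
  unify Int ~ Int
  unify Int ~ Int
  unify Int ~ Int
  unify Int ~ Int
  unify Int ~ Int
  unify i -> i ~ Int -> j
  unify i ~ Int
  unify Int ~ j
_ _ : Int
  unify Int ~ Int

Answer: Int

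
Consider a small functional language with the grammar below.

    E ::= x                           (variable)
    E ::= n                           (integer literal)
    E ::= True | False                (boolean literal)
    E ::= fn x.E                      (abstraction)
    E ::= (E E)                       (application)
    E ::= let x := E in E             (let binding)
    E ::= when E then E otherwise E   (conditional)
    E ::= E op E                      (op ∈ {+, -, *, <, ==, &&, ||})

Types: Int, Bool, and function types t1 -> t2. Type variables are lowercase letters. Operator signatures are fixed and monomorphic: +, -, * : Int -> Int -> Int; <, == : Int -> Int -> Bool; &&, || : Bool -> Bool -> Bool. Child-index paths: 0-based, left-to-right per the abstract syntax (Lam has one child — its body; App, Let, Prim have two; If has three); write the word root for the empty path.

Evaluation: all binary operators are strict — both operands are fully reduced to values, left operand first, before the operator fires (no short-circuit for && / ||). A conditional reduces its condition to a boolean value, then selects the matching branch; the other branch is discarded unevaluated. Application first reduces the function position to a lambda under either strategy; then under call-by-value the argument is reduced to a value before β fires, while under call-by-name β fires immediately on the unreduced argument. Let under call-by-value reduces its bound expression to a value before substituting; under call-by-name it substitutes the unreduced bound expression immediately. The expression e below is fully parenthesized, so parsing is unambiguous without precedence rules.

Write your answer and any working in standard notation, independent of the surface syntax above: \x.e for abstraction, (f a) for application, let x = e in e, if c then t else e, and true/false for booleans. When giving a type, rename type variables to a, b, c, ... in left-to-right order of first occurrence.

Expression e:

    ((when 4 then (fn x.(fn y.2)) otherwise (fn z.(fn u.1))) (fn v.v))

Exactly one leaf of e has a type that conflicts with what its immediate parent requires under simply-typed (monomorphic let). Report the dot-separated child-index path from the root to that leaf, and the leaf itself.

Answer: 0.0 : 4

Working:
  unify Int ~ Bool
  FAIL: mismatch Int ~ Bool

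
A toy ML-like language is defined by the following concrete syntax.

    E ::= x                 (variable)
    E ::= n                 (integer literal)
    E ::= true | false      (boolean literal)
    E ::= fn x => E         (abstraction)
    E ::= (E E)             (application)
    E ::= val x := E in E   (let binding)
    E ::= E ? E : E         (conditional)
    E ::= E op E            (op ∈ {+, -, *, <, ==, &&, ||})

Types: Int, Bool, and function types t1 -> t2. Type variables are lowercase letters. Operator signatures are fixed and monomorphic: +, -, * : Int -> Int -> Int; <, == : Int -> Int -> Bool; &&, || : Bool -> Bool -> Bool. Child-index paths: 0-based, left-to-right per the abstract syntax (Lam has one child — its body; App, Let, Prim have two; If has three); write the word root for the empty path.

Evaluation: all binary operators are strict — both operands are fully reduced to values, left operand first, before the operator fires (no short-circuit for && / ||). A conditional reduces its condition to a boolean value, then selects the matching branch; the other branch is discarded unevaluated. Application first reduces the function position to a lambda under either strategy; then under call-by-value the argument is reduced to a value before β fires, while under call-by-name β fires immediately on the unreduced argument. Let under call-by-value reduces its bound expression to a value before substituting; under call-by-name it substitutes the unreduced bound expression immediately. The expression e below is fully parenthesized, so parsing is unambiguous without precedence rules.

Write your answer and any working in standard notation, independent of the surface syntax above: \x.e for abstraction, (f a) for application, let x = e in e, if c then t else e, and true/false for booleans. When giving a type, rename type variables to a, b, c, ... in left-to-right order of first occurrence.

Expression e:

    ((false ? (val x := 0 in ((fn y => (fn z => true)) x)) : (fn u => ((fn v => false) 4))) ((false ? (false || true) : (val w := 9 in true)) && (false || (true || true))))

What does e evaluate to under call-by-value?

Answer: false

Trace:
step 0: ((if false then (let x = 0 in ((\y.(\z.true)) x)) else (\u.((\v.false) 4))) ((if false then (false || true) else (let w = 9 in true)) && (false || (true || true))))
step 1: [if@0] ((\u.((\v.false) 4)) ((if false then (false || true) else (let w = 9 in true)) && (false || (true || true))))
step 2: [if@1.0] ((\u.((\v.false) 4)) ((let w = 9 in true) && (false || (true || true))))
step 3: [let@1.0] ((\u.((\v.false) 4)) (true && (false || (true || true))))
step 4: [delta@1.1.1] ((\u.((\v.false) 4)) (true && (false || true)))
step 5: [delta@1.1] ((\u.((\v.false) 4)) (true && true))
step 6: [delta@1] ((\u.((\v.false) 4)) true)
step 7: [beta@root] ((\v.false) 4)
step 8: [beta@root] false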